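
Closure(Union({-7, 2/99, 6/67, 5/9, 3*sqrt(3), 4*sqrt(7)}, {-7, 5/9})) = {-7, 2/99, 6/67, 5/9, 3*sqrt(3), 4*sqrt(7)}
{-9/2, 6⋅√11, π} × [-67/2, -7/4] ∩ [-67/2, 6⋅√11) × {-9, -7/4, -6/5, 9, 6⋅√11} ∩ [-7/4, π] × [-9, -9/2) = {π} × {-9}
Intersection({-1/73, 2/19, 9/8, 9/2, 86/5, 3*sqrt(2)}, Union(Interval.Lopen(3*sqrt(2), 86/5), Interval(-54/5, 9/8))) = {-1/73, 2/19, 9/8, 9/2, 86/5}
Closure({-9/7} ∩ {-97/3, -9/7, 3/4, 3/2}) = {-9/7}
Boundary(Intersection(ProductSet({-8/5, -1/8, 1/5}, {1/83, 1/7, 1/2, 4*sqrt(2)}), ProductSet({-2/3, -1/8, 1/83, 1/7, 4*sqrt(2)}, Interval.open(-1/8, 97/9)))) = ProductSet({-1/8}, {1/83, 1/7, 1/2, 4*sqrt(2)})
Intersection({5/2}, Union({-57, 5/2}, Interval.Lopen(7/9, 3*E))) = {5/2}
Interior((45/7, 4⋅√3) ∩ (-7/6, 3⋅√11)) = (45/7, 4⋅√3)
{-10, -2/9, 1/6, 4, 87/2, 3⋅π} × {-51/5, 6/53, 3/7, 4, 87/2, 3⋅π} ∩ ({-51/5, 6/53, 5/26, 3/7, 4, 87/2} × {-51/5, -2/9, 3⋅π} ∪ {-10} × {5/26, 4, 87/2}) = ({-10} × {4, 87/2}) ∪ ({4, 87/2} × {-51/5, 3⋅π})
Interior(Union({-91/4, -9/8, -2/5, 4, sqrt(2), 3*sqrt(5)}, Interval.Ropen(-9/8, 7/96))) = Interval.open(-9/8, 7/96)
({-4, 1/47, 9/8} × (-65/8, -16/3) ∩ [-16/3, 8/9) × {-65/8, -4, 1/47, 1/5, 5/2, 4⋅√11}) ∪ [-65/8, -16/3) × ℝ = [-65/8, -16/3) × ℝ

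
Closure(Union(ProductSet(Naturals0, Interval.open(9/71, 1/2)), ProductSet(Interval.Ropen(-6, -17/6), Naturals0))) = Union(ProductSet(Interval(-6, -17/6), Naturals0), ProductSet(Naturals0, Interval(9/71, 1/2)))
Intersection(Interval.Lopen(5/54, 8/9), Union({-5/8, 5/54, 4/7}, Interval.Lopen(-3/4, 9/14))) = Interval.Lopen(5/54, 9/14)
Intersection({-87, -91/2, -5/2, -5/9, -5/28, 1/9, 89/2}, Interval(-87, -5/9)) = {-87, -91/2, -5/2, -5/9}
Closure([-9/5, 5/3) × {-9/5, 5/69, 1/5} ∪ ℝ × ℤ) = (ℝ × ℤ) ∪ ([-9/5, 5/3] × {-9/5, 5/69, 1/5})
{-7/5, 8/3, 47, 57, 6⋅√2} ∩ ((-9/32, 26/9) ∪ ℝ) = {-7/5, 8/3, 47, 57, 6⋅√2}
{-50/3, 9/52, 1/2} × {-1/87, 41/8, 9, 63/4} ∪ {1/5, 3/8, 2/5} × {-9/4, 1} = ({1/5, 3/8, 2/5} × {-9/4, 1}) ∪ ({-50/3, 9/52, 1/2} × {-1/87, 41/8, 9, 63/4})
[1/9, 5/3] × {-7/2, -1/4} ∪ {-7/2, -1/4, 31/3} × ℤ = ({-7/2, -1/4, 31/3} × ℤ) ∪ ([1/9, 5/3] × {-7/2, -1/4})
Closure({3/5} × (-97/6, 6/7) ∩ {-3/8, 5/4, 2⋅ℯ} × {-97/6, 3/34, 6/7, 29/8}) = ∅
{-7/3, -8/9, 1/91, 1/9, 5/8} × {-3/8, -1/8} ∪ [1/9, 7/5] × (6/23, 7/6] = ({-7/3, -8/9, 1/91, 1/9, 5/8} × {-3/8, -1/8}) ∪ ([1/9, 7/5] × (6/23, 7/6])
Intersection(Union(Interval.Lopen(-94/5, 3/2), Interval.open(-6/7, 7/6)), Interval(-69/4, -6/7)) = Interval(-69/4, -6/7)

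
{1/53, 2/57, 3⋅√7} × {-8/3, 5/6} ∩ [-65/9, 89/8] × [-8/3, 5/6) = {1/53, 2/57, 3⋅√7} × {-8/3}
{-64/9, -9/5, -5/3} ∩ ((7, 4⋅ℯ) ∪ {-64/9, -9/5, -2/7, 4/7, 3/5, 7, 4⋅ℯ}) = {-64/9, -9/5}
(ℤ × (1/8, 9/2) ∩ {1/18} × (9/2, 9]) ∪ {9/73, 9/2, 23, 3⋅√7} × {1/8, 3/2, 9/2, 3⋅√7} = {9/73, 9/2, 23, 3⋅√7} × {1/8, 3/2, 9/2, 3⋅√7}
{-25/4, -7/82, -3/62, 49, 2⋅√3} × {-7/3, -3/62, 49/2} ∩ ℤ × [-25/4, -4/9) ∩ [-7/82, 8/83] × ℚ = ∅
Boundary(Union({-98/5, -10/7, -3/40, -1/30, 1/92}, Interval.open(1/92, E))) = {-98/5, -10/7, -3/40, -1/30, 1/92, E}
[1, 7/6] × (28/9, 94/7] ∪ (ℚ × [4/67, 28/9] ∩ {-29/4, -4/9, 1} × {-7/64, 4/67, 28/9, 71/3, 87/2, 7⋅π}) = ({-29/4, -4/9, 1} × {4/67, 28/9}) ∪ ([1, 7/6] × (28/9, 94/7])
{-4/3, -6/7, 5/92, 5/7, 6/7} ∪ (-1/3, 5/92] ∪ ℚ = ℚ ∪ [-1/3, 5/92]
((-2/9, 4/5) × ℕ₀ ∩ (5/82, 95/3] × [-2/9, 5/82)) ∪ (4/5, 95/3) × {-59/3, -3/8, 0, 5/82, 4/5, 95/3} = ((5/82, 4/5) × {0}) ∪ ((4/5, 95/3) × {-59/3, -3/8, 0, 5/82, 4/5, 95/3})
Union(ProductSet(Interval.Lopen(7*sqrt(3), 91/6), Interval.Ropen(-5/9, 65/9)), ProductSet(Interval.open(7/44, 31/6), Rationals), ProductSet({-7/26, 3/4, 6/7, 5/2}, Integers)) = Union(ProductSet({-7/26, 3/4, 6/7, 5/2}, Integers), ProductSet(Interval.open(7/44, 31/6), Rationals), ProductSet(Interval.Lopen(7*sqrt(3), 91/6), Interval.Ropen(-5/9, 65/9)))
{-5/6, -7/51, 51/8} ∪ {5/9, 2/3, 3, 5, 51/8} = {-5/6, -7/51, 5/9, 2/3, 3, 5, 51/8}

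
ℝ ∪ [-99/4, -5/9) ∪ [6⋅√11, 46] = (-∞, ∞)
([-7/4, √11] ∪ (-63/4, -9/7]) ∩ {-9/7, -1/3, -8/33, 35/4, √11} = {-9/7, -1/3, -8/33, √11}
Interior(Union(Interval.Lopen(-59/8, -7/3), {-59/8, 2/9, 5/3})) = Interval.open(-59/8, -7/3)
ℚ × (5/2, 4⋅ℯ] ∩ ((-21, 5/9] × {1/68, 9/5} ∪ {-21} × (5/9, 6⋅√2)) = {-21} × (5/2, 6⋅√2)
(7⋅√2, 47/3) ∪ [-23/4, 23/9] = [-23/4, 23/9] ∪ (7⋅√2, 47/3)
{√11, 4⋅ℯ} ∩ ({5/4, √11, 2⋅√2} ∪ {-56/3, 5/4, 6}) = {√11}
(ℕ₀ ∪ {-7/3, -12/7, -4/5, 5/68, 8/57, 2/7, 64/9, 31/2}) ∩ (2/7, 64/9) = {1, 2, …, 7}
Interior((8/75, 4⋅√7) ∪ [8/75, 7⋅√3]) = (8/75, 7⋅√3)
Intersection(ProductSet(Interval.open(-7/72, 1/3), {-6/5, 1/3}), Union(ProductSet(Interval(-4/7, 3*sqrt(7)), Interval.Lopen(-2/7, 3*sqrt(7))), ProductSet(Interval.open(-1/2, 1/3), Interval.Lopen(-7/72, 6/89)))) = ProductSet(Interval.open(-7/72, 1/3), {1/3})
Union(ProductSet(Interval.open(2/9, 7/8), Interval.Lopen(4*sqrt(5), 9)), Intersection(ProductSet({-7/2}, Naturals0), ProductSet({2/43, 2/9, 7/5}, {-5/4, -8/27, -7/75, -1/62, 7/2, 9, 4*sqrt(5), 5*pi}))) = ProductSet(Interval.open(2/9, 7/8), Interval.Lopen(4*sqrt(5), 9))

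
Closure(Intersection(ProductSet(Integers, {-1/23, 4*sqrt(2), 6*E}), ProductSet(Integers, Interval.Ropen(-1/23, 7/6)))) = ProductSet(Integers, {-1/23})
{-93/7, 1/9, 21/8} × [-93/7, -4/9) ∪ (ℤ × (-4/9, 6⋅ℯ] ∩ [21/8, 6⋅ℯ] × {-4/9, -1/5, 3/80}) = ({3, 4, …, 16} × {-1/5, 3/80}) ∪ ({-93/7, 1/9, 21/8} × [-93/7, -4/9))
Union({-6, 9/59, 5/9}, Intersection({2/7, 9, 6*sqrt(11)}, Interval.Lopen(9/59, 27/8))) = {-6, 9/59, 2/7, 5/9}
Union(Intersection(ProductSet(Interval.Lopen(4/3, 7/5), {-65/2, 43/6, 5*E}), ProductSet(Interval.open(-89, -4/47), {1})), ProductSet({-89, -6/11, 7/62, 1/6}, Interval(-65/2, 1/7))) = ProductSet({-89, -6/11, 7/62, 1/6}, Interval(-65/2, 1/7))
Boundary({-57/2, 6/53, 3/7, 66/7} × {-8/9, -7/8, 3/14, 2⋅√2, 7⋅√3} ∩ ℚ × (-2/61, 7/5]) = {-57/2, 6/53, 3/7, 66/7} × {3/14}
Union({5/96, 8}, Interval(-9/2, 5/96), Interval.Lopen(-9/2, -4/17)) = Union({8}, Interval(-9/2, 5/96))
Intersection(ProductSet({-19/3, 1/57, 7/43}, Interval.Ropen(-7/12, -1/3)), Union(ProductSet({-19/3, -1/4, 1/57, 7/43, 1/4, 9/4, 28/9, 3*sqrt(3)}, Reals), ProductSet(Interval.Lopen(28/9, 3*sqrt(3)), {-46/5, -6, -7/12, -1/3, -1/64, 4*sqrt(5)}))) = ProductSet({-19/3, 1/57, 7/43}, Interval.Ropen(-7/12, -1/3))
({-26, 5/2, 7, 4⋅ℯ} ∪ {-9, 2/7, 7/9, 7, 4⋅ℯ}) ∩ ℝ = {-26, -9, 2/7, 7/9, 5/2, 7, 4⋅ℯ}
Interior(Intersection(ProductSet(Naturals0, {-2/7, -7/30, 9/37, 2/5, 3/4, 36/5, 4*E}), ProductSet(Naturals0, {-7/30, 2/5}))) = EmptySet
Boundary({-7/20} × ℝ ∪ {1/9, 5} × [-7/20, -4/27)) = ({-7/20} × ℝ) ∪ ({1/9, 5} × [-7/20, -4/27])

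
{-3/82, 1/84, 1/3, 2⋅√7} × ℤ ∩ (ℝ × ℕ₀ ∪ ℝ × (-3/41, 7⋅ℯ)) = {-3/82, 1/84, 1/3, 2⋅√7} × (ℕ₀ ∪ {0, 1, …, 19})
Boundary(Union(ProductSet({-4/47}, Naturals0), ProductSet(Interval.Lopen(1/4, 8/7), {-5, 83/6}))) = Union(ProductSet({-4/47}, Naturals0), ProductSet(Interval(1/4, 8/7), {-5, 83/6}))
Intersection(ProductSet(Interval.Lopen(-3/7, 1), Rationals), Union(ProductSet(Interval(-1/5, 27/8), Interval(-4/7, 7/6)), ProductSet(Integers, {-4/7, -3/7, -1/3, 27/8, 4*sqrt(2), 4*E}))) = Union(ProductSet(Interval(-1/5, 1), Intersection(Interval(-4/7, 7/6), Rationals)), ProductSet(Range(0, 2, 1), {-4/7, -3/7, -1/3, 27/8}))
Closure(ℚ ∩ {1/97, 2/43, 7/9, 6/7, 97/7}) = {1/97, 2/43, 7/9, 6/7, 97/7}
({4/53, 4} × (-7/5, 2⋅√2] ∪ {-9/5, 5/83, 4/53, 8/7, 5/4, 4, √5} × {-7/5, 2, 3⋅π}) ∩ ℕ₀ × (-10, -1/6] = {4} × [-7/5, -1/6]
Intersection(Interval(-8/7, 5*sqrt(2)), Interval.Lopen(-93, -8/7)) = {-8/7}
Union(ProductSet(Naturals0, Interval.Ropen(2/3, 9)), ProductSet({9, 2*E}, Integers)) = Union(ProductSet({9, 2*E}, Integers), ProductSet(Naturals0, Interval.Ropen(2/3, 9)))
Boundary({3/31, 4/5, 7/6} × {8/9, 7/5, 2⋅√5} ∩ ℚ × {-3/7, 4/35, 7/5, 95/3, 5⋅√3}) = {3/31, 4/5, 7/6} × {7/5}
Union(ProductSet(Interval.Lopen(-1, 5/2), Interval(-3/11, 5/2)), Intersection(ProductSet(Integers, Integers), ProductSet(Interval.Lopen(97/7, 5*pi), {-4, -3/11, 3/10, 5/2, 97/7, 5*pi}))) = Union(ProductSet(Interval.Lopen(-1, 5/2), Interval(-3/11, 5/2)), ProductSet(Range(14, 16, 1), {-4}))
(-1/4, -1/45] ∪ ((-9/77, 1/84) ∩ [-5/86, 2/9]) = (-1/4, 1/84)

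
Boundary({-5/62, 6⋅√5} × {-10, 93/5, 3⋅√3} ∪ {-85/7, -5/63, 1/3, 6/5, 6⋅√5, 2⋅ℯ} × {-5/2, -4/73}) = ({-5/62, 6⋅√5} × {-10, 93/5, 3⋅√3}) ∪ ({-85/7, -5/63, 1/3, 6/5, 6⋅√5, 2⋅ℯ} × {-5/2, -4/73})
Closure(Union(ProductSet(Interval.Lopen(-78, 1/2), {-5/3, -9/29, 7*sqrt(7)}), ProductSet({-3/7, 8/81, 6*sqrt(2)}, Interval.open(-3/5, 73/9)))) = Union(ProductSet({-3/7, 8/81, 6*sqrt(2)}, Interval(-3/5, 73/9)), ProductSet(Interval(-78, 1/2), {-5/3, -9/29, 7*sqrt(7)}))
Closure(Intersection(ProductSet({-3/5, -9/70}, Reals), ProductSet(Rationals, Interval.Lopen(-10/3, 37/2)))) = ProductSet({-3/5, -9/70}, Interval(-10/3, 37/2))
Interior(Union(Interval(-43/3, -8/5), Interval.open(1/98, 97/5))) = Union(Interval.open(-43/3, -8/5), Interval.open(1/98, 97/5))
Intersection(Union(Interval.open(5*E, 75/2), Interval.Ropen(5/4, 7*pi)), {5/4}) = {5/4}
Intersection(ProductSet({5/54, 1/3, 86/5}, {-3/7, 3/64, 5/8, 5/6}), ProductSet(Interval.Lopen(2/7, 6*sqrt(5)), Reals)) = ProductSet({1/3}, {-3/7, 3/64, 5/8, 5/6})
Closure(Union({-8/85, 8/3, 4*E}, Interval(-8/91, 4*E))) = Union({-8/85}, Interval(-8/91, 4*E))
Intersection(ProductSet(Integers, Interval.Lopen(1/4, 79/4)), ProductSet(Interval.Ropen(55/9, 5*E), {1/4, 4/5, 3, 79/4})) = ProductSet(Range(7, 14, 1), {4/5, 3, 79/4})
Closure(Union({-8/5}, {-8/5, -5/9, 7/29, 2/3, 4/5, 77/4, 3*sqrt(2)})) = {-8/5, -5/9, 7/29, 2/3, 4/5, 77/4, 3*sqrt(2)}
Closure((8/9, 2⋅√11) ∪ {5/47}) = {5/47} ∪ [8/9, 2⋅√11]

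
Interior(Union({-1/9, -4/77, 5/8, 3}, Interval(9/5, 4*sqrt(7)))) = Interval.open(9/5, 4*sqrt(7))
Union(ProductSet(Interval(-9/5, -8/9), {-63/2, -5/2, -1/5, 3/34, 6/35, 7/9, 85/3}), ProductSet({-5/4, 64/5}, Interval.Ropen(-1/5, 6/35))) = Union(ProductSet({-5/4, 64/5}, Interval.Ropen(-1/5, 6/35)), ProductSet(Interval(-9/5, -8/9), {-63/2, -5/2, -1/5, 3/34, 6/35, 7/9, 85/3}))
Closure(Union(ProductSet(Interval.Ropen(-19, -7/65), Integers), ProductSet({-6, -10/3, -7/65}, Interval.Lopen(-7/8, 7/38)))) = Union(ProductSet({-6, -10/3, -7/65}, Interval(-7/8, 7/38)), ProductSet(Interval(-19, -7/65), Integers))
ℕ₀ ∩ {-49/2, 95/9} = ∅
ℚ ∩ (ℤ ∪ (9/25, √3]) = ℤ ∪ (ℚ ∩ (9/25, √3])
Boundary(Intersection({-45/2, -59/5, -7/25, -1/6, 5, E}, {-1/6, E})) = {-1/6, E}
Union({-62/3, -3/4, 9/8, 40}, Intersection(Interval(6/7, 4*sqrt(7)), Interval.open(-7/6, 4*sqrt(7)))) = Union({-62/3, -3/4, 40}, Interval.Ropen(6/7, 4*sqrt(7)))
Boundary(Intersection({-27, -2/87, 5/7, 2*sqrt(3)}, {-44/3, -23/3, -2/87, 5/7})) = {-2/87, 5/7}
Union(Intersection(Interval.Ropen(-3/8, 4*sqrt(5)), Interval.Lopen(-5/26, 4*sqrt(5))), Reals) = Interval(-oo, oo)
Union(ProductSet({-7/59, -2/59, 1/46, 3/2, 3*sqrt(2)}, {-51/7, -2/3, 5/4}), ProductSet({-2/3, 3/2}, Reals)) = Union(ProductSet({-2/3, 3/2}, Reals), ProductSet({-7/59, -2/59, 1/46, 3/2, 3*sqrt(2)}, {-51/7, -2/3, 5/4}))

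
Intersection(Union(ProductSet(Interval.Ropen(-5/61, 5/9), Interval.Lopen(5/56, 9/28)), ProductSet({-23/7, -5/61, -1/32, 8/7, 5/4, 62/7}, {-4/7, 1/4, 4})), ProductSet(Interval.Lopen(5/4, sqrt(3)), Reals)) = EmptySet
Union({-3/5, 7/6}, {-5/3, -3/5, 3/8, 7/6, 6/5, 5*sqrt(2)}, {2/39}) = {-5/3, -3/5, 2/39, 3/8, 7/6, 6/5, 5*sqrt(2)}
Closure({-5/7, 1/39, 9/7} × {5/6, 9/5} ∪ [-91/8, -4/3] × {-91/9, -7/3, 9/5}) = ({-5/7, 1/39, 9/7} × {5/6, 9/5}) ∪ ([-91/8, -4/3] × {-91/9, -7/3, 9/5})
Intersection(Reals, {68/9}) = {68/9}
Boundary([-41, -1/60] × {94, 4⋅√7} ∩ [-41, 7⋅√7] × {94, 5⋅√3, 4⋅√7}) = [-41, -1/60] × {94, 4⋅√7}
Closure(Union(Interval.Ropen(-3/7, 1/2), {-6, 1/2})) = Union({-6}, Interval(-3/7, 1/2))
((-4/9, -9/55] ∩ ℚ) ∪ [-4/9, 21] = [-4/9, 21] ∪ (ℚ ∩ (-4/9, -9/55])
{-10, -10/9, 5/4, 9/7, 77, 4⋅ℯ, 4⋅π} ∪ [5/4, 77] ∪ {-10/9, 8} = {-10, -10/9} ∪ [5/4, 77]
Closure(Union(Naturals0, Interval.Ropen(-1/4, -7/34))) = Union(Complement(Naturals0, Interval.open(-1/4, -7/34)), Interval(-1/4, -7/34), Naturals0)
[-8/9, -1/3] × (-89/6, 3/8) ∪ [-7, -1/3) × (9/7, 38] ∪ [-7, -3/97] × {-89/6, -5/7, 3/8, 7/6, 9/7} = ([-7, -1/3) × (9/7, 38]) ∪ ([-8/9, -1/3] × (-89/6, 3/8)) ∪ ([-7, -3/97] × {-89/6, -5/7, 3/8, 7/6, 9/7})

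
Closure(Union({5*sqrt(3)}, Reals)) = Reals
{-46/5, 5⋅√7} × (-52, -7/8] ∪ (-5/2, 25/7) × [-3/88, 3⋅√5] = ({-46/5, 5⋅√7} × (-52, -7/8]) ∪ ((-5/2, 25/7) × [-3/88, 3⋅√5])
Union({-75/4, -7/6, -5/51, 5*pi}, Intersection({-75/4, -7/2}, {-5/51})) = {-75/4, -7/6, -5/51, 5*pi}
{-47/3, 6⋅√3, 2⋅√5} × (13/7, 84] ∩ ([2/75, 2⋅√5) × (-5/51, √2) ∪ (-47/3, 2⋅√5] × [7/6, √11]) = {2⋅√5} × (13/7, √11]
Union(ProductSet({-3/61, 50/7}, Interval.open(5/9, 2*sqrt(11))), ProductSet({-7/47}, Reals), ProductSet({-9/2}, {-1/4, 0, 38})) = Union(ProductSet({-9/2}, {-1/4, 0, 38}), ProductSet({-7/47}, Reals), ProductSet({-3/61, 50/7}, Interval.open(5/9, 2*sqrt(11))))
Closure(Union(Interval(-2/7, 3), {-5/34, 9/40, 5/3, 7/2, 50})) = Union({7/2, 50}, Interval(-2/7, 3))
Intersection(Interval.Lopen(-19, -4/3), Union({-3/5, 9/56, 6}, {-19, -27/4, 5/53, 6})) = {-27/4}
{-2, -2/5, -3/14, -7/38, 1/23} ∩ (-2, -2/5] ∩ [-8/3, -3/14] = {-2/5}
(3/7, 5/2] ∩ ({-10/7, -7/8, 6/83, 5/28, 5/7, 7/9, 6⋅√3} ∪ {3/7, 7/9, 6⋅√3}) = {5/7, 7/9}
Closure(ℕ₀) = ℕ₀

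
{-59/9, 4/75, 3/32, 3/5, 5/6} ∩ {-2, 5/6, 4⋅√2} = {5/6}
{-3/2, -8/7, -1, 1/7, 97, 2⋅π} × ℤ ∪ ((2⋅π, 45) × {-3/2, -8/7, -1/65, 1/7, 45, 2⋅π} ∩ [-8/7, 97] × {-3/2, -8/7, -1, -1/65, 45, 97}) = ({-3/2, -8/7, -1, 1/7, 97, 2⋅π} × ℤ) ∪ ((2⋅π, 45) × {-3/2, -8/7, -1/65, 45})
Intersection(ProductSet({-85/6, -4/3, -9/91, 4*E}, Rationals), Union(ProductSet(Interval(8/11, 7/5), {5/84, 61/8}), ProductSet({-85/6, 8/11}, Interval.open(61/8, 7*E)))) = ProductSet({-85/6}, Intersection(Interval.open(61/8, 7*E), Rationals))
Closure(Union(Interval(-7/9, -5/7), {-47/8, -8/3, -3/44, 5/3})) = Union({-47/8, -8/3, -3/44, 5/3}, Interval(-7/9, -5/7))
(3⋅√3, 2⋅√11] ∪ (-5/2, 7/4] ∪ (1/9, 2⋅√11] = (-5/2, 2⋅√11]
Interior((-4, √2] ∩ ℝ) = (-4, √2)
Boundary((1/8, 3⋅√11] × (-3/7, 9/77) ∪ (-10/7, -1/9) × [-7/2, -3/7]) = ({-10/7, -1/9} × [-7/2, -3/7]) ∪ ([-10/7, -1/9] × {-7/2, -3/7}) ∪ ({1/8, 3⋅√11} × [-3/7, 9/77]) ∪ ([1/8, 3⋅√11] × {-3/7, 9/77})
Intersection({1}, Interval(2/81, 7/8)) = EmptySet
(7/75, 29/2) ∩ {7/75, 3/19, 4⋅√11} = {3/19, 4⋅√11}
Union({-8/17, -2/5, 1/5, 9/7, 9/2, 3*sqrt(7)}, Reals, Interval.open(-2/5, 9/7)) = Interval(-oo, oo)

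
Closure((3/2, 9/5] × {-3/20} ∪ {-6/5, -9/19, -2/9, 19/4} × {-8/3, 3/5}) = ([3/2, 9/5] × {-3/20}) ∪ ({-6/5, -9/19, -2/9, 19/4} × {-8/3, 3/5})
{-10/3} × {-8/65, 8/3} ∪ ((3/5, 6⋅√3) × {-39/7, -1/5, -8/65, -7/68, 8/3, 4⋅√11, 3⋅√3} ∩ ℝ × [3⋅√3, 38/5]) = ({-10/3} × {-8/65, 8/3}) ∪ ((3/5, 6⋅√3) × {3⋅√3})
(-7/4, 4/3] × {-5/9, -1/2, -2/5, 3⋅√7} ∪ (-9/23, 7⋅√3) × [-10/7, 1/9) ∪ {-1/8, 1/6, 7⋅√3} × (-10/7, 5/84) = ({-1/8, 1/6, 7⋅√3} × (-10/7, 5/84)) ∪ ((-7/4, 4/3] × {-5/9, -1/2, -2/5, 3⋅√7}) ∪ ((-9/23, 7⋅√3) × [-10/7, 1/9))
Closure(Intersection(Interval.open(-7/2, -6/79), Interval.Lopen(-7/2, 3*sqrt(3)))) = Interval(-7/2, -6/79)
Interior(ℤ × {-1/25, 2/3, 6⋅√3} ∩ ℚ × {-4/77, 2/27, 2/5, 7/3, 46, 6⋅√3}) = ∅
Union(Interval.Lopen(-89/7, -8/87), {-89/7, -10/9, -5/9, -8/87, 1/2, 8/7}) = Union({1/2, 8/7}, Interval(-89/7, -8/87))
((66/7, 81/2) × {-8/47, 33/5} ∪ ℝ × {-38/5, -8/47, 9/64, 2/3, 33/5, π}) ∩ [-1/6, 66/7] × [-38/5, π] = [-1/6, 66/7] × {-38/5, -8/47, 9/64, 2/3, π}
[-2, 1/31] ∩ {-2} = {-2}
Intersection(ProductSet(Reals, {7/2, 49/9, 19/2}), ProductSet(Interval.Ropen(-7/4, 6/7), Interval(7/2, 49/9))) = ProductSet(Interval.Ropen(-7/4, 6/7), {7/2, 49/9})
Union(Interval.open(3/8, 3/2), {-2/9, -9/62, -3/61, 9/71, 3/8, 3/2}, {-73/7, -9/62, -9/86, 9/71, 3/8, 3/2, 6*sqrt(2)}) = Union({-73/7, -2/9, -9/62, -9/86, -3/61, 9/71, 6*sqrt(2)}, Interval(3/8, 3/2))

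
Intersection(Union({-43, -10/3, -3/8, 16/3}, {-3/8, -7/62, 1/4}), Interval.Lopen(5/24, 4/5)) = {1/4}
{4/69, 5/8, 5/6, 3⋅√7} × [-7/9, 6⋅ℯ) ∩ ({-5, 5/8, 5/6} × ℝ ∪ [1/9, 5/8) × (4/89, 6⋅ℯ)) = {5/8, 5/6} × [-7/9, 6⋅ℯ)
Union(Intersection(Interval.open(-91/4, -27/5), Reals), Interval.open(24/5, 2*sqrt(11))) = Union(Interval.open(-91/4, -27/5), Interval.open(24/5, 2*sqrt(11)))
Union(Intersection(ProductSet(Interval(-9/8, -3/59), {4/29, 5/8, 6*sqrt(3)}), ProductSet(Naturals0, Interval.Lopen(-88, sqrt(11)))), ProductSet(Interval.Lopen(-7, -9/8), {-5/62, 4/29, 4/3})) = ProductSet(Interval.Lopen(-7, -9/8), {-5/62, 4/29, 4/3})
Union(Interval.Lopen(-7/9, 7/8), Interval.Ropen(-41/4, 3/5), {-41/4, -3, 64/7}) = Union({64/7}, Interval(-41/4, 7/8))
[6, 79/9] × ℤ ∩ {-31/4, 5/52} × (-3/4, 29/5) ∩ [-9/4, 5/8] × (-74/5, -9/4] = ∅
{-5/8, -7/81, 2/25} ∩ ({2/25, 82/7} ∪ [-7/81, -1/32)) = {-7/81, 2/25}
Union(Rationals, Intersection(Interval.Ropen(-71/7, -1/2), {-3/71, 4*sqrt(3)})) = Rationals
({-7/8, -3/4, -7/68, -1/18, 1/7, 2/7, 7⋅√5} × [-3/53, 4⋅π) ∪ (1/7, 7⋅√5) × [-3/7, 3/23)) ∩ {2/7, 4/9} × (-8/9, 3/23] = ({2/7} × [-3/53, 3/23]) ∪ ({2/7, 4/9} × [-3/7, 3/23))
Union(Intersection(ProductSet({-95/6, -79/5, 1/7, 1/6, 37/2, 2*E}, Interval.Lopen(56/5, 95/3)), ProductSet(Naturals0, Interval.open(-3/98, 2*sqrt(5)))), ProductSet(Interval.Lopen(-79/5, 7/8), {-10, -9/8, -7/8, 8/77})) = ProductSet(Interval.Lopen(-79/5, 7/8), {-10, -9/8, -7/8, 8/77})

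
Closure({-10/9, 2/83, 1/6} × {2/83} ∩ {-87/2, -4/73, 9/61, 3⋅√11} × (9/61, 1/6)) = ∅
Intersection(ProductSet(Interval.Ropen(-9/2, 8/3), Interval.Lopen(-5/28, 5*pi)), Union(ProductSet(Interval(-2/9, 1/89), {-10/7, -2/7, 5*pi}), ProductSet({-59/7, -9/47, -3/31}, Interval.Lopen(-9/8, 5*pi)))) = Union(ProductSet({-9/47, -3/31}, Interval.Lopen(-5/28, 5*pi)), ProductSet(Interval(-2/9, 1/89), {5*pi}))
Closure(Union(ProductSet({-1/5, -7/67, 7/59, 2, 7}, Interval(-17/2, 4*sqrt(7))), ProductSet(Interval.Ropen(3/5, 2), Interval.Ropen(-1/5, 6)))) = Union(ProductSet({3/5, 2}, Interval(-1/5, 6)), ProductSet({-1/5, -7/67, 7/59, 2, 7}, Interval(-17/2, 4*sqrt(7))), ProductSet(Interval(3/5, 2), {-1/5, 6}), ProductSet(Interval.Ropen(3/5, 2), Interval.Ropen(-1/5, 6)))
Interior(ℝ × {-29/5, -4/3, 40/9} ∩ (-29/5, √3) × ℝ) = ∅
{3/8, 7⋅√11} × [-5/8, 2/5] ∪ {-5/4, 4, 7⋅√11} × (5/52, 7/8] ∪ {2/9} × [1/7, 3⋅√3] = ({2/9} × [1/7, 3⋅√3]) ∪ ({3/8, 7⋅√11} × [-5/8, 2/5]) ∪ ({-5/4, 4, 7⋅√11} × (5/52, 7/8])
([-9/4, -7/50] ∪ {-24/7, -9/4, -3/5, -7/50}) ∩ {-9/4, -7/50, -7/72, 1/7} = {-9/4, -7/50}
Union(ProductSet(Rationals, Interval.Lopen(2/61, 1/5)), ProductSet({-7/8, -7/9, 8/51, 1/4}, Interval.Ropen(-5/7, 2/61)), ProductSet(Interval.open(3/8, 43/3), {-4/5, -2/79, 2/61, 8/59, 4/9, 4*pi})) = Union(ProductSet({-7/8, -7/9, 8/51, 1/4}, Interval.Ropen(-5/7, 2/61)), ProductSet(Interval.open(3/8, 43/3), {-4/5, -2/79, 2/61, 8/59, 4/9, 4*pi}), ProductSet(Rationals, Interval.Lopen(2/61, 1/5)))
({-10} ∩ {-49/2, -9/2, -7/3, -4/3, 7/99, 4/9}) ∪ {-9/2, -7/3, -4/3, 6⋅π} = {-9/2, -7/3, -4/3, 6⋅π}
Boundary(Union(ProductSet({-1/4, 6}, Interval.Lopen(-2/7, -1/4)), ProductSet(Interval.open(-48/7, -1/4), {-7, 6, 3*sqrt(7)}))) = Union(ProductSet({-1/4, 6}, Interval(-2/7, -1/4)), ProductSet(Interval(-48/7, -1/4), {-7, 6, 3*sqrt(7)}))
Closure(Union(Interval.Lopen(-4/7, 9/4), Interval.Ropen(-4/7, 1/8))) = Interval(-4/7, 9/4)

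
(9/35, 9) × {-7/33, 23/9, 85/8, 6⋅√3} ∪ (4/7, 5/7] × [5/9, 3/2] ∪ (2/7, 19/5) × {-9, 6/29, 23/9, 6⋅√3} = ((4/7, 5/7] × [5/9, 3/2]) ∪ ((9/35, 9) × {-7/33, 23/9, 85/8, 6⋅√3}) ∪ ((2/7, 19/5) × {-9, 6/29, 23/9, 6⋅√3})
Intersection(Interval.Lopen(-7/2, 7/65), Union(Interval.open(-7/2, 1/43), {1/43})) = Interval.Lopen(-7/2, 1/43)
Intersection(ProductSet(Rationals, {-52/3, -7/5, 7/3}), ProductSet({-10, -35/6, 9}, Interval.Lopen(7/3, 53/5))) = EmptySet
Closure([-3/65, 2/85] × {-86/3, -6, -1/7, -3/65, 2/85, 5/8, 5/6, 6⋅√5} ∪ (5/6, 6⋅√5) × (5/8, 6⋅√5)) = ({5/6, 6⋅√5} × [5/8, 6⋅√5]) ∪ ([5/6, 6⋅√5] × {5/8, 6⋅√5}) ∪ ([-3/65, 2/85] × {-86/3, -6, -1/7, -3/65, 2/85, 5/8, 5/6, 6⋅√5}) ∪ ((5/6, 6⋅√5) × (5/8, 6⋅√5))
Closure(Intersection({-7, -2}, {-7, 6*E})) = {-7}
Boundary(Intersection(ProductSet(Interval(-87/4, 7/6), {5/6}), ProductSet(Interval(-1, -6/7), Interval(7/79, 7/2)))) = ProductSet(Interval(-1, -6/7), {5/6})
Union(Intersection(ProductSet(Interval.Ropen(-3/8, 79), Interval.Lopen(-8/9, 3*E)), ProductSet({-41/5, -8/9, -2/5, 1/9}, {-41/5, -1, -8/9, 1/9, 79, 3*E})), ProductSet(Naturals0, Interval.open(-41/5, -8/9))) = Union(ProductSet({1/9}, {1/9, 3*E}), ProductSet(Naturals0, Interval.open(-41/5, -8/9)))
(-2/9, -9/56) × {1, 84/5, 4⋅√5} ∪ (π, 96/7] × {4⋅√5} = ((π, 96/7] × {4⋅√5}) ∪ ((-2/9, -9/56) × {1, 84/5, 4⋅√5})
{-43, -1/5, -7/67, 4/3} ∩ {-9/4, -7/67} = {-7/67}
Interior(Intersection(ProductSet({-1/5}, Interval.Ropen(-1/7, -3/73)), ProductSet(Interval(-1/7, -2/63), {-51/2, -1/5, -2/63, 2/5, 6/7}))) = EmptySet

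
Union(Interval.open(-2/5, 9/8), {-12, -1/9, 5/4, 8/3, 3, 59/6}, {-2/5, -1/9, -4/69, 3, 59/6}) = Union({-12, 5/4, 8/3, 3, 59/6}, Interval.Ropen(-2/5, 9/8))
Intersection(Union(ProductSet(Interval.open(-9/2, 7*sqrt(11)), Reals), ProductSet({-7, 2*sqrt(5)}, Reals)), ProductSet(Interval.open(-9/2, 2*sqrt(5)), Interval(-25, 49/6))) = ProductSet(Interval.open(-9/2, 2*sqrt(5)), Interval(-25, 49/6))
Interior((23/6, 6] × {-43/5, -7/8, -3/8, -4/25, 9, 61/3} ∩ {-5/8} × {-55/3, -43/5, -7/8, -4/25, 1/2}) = ∅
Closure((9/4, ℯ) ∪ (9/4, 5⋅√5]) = [9/4, 5⋅√5]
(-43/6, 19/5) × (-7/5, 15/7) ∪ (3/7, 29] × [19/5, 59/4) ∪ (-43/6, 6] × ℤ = ((-43/6, 6] × ℤ) ∪ ((-43/6, 19/5) × (-7/5, 15/7)) ∪ ((3/7, 29] × [19/5, 59/4))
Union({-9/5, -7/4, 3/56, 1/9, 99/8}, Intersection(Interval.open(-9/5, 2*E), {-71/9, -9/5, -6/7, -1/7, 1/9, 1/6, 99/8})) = {-9/5, -7/4, -6/7, -1/7, 3/56, 1/9, 1/6, 99/8}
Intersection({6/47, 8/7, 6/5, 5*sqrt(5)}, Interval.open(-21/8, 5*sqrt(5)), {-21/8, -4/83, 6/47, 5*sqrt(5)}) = {6/47}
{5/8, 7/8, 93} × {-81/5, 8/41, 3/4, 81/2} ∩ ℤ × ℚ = {93} × {-81/5, 8/41, 3/4, 81/2}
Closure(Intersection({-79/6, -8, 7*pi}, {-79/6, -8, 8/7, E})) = {-79/6, -8}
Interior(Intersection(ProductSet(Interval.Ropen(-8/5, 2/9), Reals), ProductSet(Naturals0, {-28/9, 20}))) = EmptySet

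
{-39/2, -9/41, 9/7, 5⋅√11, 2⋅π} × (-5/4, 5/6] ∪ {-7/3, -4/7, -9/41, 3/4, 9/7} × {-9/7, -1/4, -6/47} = ({-7/3, -4/7, -9/41, 3/4, 9/7} × {-9/7, -1/4, -6/47}) ∪ ({-39/2, -9/41, 9/7, 5⋅√11, 2⋅π} × (-5/4, 5/6])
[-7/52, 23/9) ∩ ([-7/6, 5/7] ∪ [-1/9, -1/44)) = [-7/52, 5/7]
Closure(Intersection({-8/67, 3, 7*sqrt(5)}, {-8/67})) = {-8/67}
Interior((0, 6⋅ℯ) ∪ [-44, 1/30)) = (-44, 6⋅ℯ)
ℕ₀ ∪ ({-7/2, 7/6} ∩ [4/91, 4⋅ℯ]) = ℕ₀ ∪ {7/6}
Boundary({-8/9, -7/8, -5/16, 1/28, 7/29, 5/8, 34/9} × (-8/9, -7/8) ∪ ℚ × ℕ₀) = (ℝ × ℕ₀) ∪ ({-8/9, -7/8, -5/16, 1/28, 7/29, 5/8, 34/9} × [-8/9, -7/8])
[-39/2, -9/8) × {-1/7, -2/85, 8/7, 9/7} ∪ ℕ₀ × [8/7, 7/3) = (ℕ₀ × [8/7, 7/3)) ∪ ([-39/2, -9/8) × {-1/7, -2/85, 8/7, 9/7})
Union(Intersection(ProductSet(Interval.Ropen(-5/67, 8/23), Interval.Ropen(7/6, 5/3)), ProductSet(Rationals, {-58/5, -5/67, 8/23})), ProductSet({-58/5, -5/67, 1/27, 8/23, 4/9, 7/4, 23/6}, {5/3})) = ProductSet({-58/5, -5/67, 1/27, 8/23, 4/9, 7/4, 23/6}, {5/3})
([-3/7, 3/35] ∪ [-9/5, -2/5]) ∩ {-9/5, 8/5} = {-9/5}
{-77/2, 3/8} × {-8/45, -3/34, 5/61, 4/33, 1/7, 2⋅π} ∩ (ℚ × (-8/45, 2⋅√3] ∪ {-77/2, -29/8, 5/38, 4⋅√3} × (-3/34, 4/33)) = {-77/2, 3/8} × {-3/34, 5/61, 4/33, 1/7}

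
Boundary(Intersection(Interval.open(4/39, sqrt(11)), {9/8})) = {9/8}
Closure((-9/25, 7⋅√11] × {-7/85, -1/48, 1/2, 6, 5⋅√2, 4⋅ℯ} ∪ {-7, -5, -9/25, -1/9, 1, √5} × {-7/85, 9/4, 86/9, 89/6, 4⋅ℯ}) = ({-7, -5, -9/25, -1/9, 1, √5} × {-7/85, 9/4, 86/9, 89/6, 4⋅ℯ}) ∪ ([-9/25, 7⋅√11] × {-7/85, -1/48, 1/2, 6, 5⋅√2, 4⋅ℯ})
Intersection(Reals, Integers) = Integers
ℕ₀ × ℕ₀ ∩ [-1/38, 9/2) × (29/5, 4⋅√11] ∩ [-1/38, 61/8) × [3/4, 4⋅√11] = {0, 1, …, 4} × {6, 7, …, 13}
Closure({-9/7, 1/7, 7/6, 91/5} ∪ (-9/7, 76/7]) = [-9/7, 76/7] ∪ {91/5}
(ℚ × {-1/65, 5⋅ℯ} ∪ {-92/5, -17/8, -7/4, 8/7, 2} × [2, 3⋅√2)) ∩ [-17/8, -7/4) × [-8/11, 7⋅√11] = ({-17/8} × [2, 3⋅√2)) ∪ ((ℚ ∩ [-17/8, -7/4)) × {-1/65, 5⋅ℯ})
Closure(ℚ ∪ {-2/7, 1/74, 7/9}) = ℝ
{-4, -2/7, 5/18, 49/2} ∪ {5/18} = {-4, -2/7, 5/18, 49/2}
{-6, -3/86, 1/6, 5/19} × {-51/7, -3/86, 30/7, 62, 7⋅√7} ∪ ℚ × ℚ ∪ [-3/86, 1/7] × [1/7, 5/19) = (ℚ × ℚ) ∪ ([-3/86, 1/7] × [1/7, 5/19)) ∪ ({-6, -3/86, 1/6, 5/19} × {-51/7, -3/86, 30/7, 62, 7⋅√7})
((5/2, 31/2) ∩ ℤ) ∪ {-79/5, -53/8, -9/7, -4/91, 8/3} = {-79/5, -53/8, -9/7, -4/91, 8/3} ∪ {3, 4, …, 15}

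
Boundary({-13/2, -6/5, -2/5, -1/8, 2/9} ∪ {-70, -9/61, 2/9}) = {-70, -13/2, -6/5, -2/5, -9/61, -1/8, 2/9}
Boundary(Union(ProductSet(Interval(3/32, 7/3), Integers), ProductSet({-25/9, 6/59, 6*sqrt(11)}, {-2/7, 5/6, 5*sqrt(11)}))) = Union(ProductSet({-25/9, 6/59, 6*sqrt(11)}, {-2/7, 5/6, 5*sqrt(11)}), ProductSet(Interval(3/32, 7/3), Integers))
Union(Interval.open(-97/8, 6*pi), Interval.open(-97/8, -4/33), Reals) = Interval(-oo, oo)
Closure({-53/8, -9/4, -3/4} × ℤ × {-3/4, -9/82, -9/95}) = {-53/8, -9/4, -3/4} × ℤ × {-3/4, -9/82, -9/95}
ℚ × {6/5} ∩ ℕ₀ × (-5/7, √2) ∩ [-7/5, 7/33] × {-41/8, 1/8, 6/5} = {0} × {6/5}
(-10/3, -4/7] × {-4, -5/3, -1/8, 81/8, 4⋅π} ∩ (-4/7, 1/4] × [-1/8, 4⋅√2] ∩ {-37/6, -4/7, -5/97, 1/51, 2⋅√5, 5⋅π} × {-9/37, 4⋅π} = ∅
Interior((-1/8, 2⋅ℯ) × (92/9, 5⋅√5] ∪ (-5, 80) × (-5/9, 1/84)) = ((-5, 80) × (-5/9, 1/84)) ∪ ((-1/8, 2⋅ℯ) × (92/9, 5⋅√5))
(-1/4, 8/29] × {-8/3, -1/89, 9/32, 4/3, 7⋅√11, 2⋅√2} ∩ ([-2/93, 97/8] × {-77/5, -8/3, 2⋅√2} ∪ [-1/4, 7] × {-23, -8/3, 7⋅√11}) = ((-1/4, 8/29] × {-8/3, 7⋅√11}) ∪ ([-2/93, 8/29] × {-8/3, 2⋅√2})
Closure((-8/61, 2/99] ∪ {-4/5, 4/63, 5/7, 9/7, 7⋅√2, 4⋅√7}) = {-4/5, 4/63, 5/7, 9/7, 7⋅√2, 4⋅√7} ∪ [-8/61, 2/99]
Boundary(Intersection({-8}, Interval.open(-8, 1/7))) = EmptySet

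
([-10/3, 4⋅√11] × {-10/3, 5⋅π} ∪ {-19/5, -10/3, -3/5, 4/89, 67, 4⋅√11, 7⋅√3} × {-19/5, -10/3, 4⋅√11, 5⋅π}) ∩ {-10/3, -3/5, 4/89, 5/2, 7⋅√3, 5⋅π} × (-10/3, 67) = ({-10/3, -3/5, 4/89, 5/2, 7⋅√3} × {5⋅π}) ∪ ({-10/3, -3/5, 4/89, 7⋅√3} × {4⋅√11, 5⋅π})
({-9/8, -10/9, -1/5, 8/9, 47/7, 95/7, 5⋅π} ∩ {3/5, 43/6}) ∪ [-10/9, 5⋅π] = [-10/9, 5⋅π]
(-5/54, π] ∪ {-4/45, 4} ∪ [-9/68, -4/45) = [-9/68, π] ∪ {4}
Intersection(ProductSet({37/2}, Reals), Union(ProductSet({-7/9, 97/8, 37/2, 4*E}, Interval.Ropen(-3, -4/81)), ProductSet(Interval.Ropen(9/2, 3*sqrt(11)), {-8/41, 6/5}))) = ProductSet({37/2}, Interval.Ropen(-3, -4/81))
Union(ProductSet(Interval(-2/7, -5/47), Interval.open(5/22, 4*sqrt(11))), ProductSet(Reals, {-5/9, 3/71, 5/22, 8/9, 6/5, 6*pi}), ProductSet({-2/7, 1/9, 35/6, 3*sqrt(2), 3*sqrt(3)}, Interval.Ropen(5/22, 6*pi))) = Union(ProductSet({-2/7, 1/9, 35/6, 3*sqrt(2), 3*sqrt(3)}, Interval.Ropen(5/22, 6*pi)), ProductSet(Interval(-2/7, -5/47), Interval.open(5/22, 4*sqrt(11))), ProductSet(Reals, {-5/9, 3/71, 5/22, 8/9, 6/5, 6*pi}))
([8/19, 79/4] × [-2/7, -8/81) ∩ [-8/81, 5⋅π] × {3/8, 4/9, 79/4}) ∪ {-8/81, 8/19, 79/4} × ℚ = {-8/81, 8/19, 79/4} × ℚ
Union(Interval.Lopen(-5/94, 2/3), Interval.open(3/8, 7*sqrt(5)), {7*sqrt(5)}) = Interval.Lopen(-5/94, 7*sqrt(5))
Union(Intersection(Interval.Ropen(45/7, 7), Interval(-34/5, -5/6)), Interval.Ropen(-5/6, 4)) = Interval.Ropen(-5/6, 4)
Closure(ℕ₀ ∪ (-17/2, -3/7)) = [-17/2, -3/7] ∪ ℕ₀ ∪ (ℕ₀ \ (-17/2, -3/7))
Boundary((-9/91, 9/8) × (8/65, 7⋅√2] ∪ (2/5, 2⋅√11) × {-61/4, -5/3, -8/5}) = ({-9/91, 9/8} × [8/65, 7⋅√2]) ∪ ([-9/91, 9/8] × {8/65, 7⋅√2}) ∪ ([2/5, 2⋅√11] × {-61/4, -5/3, -8/5})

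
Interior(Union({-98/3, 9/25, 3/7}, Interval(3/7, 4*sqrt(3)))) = Interval.open(3/7, 4*sqrt(3))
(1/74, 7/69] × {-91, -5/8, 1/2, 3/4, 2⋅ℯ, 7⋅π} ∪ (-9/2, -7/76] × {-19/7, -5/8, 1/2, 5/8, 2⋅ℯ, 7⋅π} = ((-9/2, -7/76] × {-19/7, -5/8, 1/2, 5/8, 2⋅ℯ, 7⋅π}) ∪ ((1/74, 7/69] × {-91, -5/8, 1/2, 3/4, 2⋅ℯ, 7⋅π})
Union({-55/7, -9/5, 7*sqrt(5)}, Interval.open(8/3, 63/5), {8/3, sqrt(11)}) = Union({-55/7, -9/5, 7*sqrt(5)}, Interval.Ropen(8/3, 63/5))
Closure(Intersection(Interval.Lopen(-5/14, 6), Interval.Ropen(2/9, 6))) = Interval(2/9, 6)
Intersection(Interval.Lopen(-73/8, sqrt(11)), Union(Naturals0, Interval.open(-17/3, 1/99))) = Union(Interval.open(-17/3, 1/99), Range(0, 4, 1))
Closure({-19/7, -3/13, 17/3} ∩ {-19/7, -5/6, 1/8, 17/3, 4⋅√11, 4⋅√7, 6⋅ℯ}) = {-19/7, 17/3}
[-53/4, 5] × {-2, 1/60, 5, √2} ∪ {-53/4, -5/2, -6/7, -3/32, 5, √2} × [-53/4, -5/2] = ([-53/4, 5] × {-2, 1/60, 5, √2}) ∪ ({-53/4, -5/2, -6/7, -3/32, 5, √2} × [-53/4, -5/2])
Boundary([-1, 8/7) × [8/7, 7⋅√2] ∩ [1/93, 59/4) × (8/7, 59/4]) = ({1/93, 8/7} × [8/7, 7⋅√2]) ∪ ([1/93, 8/7] × {8/7, 7⋅√2})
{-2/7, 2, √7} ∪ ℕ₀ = {-2/7, √7} ∪ ℕ₀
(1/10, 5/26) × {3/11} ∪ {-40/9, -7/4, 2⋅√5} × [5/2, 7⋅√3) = ((1/10, 5/26) × {3/11}) ∪ ({-40/9, -7/4, 2⋅√5} × [5/2, 7⋅√3))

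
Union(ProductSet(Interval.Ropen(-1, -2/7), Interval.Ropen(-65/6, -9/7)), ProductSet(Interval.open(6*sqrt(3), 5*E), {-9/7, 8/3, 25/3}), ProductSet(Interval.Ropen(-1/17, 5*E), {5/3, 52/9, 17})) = Union(ProductSet(Interval.Ropen(-1, -2/7), Interval.Ropen(-65/6, -9/7)), ProductSet(Interval.Ropen(-1/17, 5*E), {5/3, 52/9, 17}), ProductSet(Interval.open(6*sqrt(3), 5*E), {-9/7, 8/3, 25/3}))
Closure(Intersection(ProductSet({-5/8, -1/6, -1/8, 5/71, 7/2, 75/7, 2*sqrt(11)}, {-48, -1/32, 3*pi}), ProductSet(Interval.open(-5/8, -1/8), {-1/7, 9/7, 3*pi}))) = ProductSet({-1/6}, {3*pi})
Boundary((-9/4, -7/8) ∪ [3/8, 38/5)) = {-9/4, -7/8, 3/8, 38/5}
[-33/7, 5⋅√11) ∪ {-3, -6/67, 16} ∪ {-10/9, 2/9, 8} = [-33/7, 5⋅√11)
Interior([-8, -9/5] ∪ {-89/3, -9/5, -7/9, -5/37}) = (-8, -9/5)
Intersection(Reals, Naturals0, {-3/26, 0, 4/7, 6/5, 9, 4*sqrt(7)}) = {0, 9}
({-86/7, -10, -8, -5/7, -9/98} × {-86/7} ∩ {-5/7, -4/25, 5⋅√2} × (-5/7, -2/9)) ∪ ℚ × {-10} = ℚ × {-10}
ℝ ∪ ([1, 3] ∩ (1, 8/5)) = (-∞, ∞)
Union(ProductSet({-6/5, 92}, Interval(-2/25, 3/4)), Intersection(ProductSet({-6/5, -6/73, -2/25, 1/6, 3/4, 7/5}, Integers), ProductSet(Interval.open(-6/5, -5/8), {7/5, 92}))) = ProductSet({-6/5, 92}, Interval(-2/25, 3/4))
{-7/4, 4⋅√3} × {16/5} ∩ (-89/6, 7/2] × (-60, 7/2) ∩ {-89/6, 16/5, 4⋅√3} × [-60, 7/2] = ∅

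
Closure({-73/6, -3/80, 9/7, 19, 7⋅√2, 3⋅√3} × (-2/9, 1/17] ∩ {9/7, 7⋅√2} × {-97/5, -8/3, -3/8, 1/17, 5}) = {9/7, 7⋅√2} × {1/17}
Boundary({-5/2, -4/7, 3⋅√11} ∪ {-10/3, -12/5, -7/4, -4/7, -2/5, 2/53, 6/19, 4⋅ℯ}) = {-10/3, -5/2, -12/5, -7/4, -4/7, -2/5, 2/53, 6/19, 3⋅√11, 4⋅ℯ}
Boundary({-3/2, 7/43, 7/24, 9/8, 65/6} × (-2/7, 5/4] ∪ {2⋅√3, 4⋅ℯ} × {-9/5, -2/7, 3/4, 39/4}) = ({-3/2, 7/43, 7/24, 9/8, 65/6} × [-2/7, 5/4]) ∪ ({2⋅√3, 4⋅ℯ} × {-9/5, -2/7, 3/4, 39/4})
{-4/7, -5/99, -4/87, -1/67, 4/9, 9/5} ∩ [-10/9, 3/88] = {-4/7, -5/99, -4/87, -1/67}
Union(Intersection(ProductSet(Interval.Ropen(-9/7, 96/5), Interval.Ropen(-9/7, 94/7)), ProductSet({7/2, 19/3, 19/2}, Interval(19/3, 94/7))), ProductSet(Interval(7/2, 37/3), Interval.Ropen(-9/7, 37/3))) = Union(ProductSet({7/2, 19/3, 19/2}, Interval.Ropen(19/3, 94/7)), ProductSet(Interval(7/2, 37/3), Interval.Ropen(-9/7, 37/3)))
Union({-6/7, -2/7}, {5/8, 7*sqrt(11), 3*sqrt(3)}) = {-6/7, -2/7, 5/8, 7*sqrt(11), 3*sqrt(3)}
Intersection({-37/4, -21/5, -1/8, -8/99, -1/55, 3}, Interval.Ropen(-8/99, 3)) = {-8/99, -1/55}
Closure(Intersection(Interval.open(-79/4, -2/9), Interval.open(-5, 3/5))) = Interval(-5, -2/9)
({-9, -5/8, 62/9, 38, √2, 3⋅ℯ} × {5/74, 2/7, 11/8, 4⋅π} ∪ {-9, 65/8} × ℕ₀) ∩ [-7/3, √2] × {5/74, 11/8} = {-5/8, √2} × {5/74, 11/8}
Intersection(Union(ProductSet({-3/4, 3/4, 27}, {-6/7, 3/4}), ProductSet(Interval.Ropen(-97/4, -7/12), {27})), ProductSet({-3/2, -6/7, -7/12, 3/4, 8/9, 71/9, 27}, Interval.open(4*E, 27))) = EmptySet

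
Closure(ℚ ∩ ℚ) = ℝ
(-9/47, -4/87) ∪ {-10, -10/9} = {-10, -10/9} ∪ (-9/47, -4/87)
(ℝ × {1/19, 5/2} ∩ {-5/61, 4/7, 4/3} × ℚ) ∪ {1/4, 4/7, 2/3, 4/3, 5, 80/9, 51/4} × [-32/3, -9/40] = ({-5/61, 4/7, 4/3} × {1/19, 5/2}) ∪ ({1/4, 4/7, 2/3, 4/3, 5, 80/9, 51/4} × [-32/3, -9/40])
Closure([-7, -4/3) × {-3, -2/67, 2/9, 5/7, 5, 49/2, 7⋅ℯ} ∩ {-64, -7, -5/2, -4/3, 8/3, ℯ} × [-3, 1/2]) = {-7, -5/2} × {-3, -2/67, 2/9}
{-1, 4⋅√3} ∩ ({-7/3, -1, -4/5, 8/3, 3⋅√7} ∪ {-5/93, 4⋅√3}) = {-1, 4⋅√3}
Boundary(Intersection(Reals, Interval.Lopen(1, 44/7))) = {1, 44/7}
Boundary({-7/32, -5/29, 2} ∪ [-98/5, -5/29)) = {-98/5, -5/29, 2}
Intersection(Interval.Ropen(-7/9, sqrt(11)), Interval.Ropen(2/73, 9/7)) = Interval.Ropen(2/73, 9/7)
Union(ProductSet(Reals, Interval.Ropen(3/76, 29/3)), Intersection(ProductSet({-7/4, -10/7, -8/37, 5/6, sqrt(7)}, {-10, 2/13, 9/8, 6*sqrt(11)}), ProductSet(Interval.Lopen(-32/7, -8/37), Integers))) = Union(ProductSet({-7/4, -10/7, -8/37}, {-10}), ProductSet(Reals, Interval.Ropen(3/76, 29/3)))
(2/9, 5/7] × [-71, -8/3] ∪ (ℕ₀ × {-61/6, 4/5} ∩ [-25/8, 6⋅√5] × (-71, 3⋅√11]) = ({0, 1, …, 13} × {-61/6, 4/5}) ∪ ((2/9, 5/7] × [-71, -8/3])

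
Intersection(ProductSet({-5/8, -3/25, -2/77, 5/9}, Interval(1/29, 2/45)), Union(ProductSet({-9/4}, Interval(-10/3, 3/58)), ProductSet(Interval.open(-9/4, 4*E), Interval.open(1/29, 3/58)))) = ProductSet({-5/8, -3/25, -2/77, 5/9}, Interval.Lopen(1/29, 2/45))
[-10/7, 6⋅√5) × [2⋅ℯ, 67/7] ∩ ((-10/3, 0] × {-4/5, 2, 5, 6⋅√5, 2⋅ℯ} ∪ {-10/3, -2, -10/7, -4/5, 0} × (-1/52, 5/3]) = [-10/7, 0] × {2⋅ℯ}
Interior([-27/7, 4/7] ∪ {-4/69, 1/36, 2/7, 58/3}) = (-27/7, 4/7)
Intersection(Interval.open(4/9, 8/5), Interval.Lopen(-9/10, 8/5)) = Interval.open(4/9, 8/5)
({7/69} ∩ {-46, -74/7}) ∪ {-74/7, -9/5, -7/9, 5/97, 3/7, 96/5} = {-74/7, -9/5, -7/9, 5/97, 3/7, 96/5}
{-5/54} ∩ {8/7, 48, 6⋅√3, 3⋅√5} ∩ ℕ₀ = ∅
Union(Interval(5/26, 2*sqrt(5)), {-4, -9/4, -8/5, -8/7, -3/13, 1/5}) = Union({-4, -9/4, -8/5, -8/7, -3/13}, Interval(5/26, 2*sqrt(5)))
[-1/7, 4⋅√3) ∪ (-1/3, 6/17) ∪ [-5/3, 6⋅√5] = [-5/3, 6⋅√5]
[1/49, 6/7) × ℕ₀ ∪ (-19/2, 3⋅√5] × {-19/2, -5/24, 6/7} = ([1/49, 6/7) × ℕ₀) ∪ ((-19/2, 3⋅√5] × {-19/2, -5/24, 6/7})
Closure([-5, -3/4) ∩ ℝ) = [-5, -3/4]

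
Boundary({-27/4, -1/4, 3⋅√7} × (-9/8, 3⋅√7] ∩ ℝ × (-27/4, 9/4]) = {-27/4, -1/4, 3⋅√7} × [-9/8, 9/4]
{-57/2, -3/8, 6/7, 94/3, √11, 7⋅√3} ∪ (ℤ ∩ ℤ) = ℤ ∪ {-57/2, -3/8, 6/7, 94/3, √11, 7⋅√3}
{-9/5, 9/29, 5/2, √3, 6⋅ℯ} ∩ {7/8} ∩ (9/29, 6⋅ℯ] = ∅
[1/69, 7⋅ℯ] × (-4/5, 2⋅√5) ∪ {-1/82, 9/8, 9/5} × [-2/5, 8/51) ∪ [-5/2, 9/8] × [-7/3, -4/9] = ({-1/82, 9/8, 9/5} × [-2/5, 8/51)) ∪ ([-5/2, 9/8] × [-7/3, -4/9]) ∪ ([1/69, 7⋅ℯ] × (-4/5, 2⋅√5))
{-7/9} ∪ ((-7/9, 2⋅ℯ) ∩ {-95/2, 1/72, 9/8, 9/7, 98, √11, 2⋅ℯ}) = {-7/9, 1/72, 9/8, 9/7, √11}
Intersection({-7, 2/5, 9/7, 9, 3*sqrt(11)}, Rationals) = {-7, 2/5, 9/7, 9}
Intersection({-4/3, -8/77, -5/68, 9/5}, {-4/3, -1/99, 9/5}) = {-4/3, 9/5}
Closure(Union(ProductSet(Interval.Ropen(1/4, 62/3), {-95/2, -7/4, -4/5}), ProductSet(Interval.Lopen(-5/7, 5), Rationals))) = Union(ProductSet(Interval(-5/7, 5), Reals), ProductSet(Interval(1/4, 62/3), {-95/2, -7/4, -4/5}))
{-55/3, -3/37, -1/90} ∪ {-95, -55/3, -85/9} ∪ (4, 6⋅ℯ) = {-95, -55/3, -85/9, -3/37, -1/90} ∪ (4, 6⋅ℯ)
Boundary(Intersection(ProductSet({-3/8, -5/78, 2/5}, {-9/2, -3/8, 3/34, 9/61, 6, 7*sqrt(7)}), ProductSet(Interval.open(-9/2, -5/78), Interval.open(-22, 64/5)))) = ProductSet({-3/8}, {-9/2, -3/8, 3/34, 9/61, 6})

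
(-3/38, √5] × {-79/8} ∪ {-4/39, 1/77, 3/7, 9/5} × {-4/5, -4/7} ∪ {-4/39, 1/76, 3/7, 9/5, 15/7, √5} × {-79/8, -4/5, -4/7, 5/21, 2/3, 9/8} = ({-4/39, 1/77, 3/7, 9/5} × {-4/5, -4/7}) ∪ ((-3/38, √5] × {-79/8}) ∪ ({-4/39, 1/76, 3/7, 9/5, 15/7, √5} × {-79/8, -4/5, -4/7, 5/21, 2/3, 9/8})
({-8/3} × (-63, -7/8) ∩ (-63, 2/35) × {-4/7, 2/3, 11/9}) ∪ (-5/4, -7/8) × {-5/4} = (-5/4, -7/8) × {-5/4}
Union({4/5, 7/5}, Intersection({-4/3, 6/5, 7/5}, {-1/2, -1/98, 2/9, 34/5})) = {4/5, 7/5}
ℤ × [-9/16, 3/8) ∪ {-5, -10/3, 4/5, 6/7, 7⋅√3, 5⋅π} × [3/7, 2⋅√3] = (ℤ × [-9/16, 3/8)) ∪ ({-5, -10/3, 4/5, 6/7, 7⋅√3, 5⋅π} × [3/7, 2⋅√3])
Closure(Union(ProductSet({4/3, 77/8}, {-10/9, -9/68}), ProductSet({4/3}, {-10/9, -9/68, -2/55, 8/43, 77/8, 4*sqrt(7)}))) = Union(ProductSet({4/3}, {-10/9, -9/68, -2/55, 8/43, 77/8, 4*sqrt(7)}), ProductSet({4/3, 77/8}, {-10/9, -9/68}))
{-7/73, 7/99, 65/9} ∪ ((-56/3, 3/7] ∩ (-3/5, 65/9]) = (-3/5, 3/7] ∪ {65/9}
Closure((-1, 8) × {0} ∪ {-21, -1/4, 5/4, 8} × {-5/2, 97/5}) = ([-1, 8] × {0}) ∪ ({-21, -1/4, 5/4, 8} × {-5/2, 97/5})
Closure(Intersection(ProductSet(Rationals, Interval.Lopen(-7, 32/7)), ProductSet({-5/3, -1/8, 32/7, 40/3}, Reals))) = ProductSet({-5/3, -1/8, 32/7, 40/3}, Interval(-7, 32/7))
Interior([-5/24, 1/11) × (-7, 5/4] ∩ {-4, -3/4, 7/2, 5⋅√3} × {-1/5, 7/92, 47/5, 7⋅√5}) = ∅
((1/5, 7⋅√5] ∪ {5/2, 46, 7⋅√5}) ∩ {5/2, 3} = {5/2, 3}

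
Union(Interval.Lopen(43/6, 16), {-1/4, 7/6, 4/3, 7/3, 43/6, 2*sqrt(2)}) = Union({-1/4, 7/6, 4/3, 7/3, 2*sqrt(2)}, Interval(43/6, 16))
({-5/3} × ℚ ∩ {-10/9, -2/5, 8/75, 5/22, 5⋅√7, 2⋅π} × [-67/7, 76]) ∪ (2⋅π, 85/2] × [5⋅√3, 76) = (2⋅π, 85/2] × [5⋅√3, 76)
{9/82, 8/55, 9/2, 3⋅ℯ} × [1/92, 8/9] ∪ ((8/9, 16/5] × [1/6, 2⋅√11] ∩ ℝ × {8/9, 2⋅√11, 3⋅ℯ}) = ({9/82, 8/55, 9/2, 3⋅ℯ} × [1/92, 8/9]) ∪ ((8/9, 16/5] × {8/9, 2⋅√11})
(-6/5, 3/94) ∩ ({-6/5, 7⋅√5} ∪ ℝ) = (-6/5, 3/94)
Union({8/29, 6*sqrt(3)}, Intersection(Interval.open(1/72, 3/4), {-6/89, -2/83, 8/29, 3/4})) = {8/29, 6*sqrt(3)}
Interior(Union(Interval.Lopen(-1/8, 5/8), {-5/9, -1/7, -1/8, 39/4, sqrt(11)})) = Interval.open(-1/8, 5/8)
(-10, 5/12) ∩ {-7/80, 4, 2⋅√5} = {-7/80}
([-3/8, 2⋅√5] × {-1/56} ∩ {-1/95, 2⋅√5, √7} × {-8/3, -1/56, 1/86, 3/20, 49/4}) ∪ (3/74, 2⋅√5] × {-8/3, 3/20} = ({-1/95, 2⋅√5, √7} × {-1/56}) ∪ ((3/74, 2⋅√5] × {-8/3, 3/20})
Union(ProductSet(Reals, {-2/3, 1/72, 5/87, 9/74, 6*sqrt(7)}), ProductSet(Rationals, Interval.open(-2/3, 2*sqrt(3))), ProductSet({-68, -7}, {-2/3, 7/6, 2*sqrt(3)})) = Union(ProductSet({-68, -7}, {-2/3, 7/6, 2*sqrt(3)}), ProductSet(Rationals, Interval.open(-2/3, 2*sqrt(3))), ProductSet(Reals, {-2/3, 1/72, 5/87, 9/74, 6*sqrt(7)}))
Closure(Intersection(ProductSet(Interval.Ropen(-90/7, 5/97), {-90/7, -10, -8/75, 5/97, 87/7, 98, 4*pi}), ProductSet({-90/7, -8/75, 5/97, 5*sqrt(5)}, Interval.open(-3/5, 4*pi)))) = ProductSet({-90/7, -8/75}, {-8/75, 5/97, 87/7})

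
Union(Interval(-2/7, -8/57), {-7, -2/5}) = Union({-7, -2/5}, Interval(-2/7, -8/57))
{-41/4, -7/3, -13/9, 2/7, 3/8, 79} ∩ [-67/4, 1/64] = {-41/4, -7/3, -13/9}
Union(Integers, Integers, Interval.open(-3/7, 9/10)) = Union(Integers, Interval.open(-3/7, 9/10))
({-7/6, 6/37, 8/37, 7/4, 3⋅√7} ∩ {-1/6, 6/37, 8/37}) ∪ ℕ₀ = ℕ₀ ∪ {6/37, 8/37}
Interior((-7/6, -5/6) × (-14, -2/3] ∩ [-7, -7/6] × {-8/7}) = ∅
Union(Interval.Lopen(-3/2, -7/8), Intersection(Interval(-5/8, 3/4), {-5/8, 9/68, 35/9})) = Union({-5/8, 9/68}, Interval.Lopen(-3/2, -7/8))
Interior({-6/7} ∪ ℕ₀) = ∅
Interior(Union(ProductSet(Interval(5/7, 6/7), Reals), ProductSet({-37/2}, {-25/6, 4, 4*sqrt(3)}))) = ProductSet(Interval.open(5/7, 6/7), Reals)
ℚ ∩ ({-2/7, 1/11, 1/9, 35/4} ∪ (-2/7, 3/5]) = {35/4} ∪ (ℚ ∩ [-2/7, 3/5])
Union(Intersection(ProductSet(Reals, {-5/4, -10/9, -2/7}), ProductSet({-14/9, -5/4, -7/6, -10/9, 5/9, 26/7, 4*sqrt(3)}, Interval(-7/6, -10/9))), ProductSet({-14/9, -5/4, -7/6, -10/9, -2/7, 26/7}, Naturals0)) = Union(ProductSet({-14/9, -5/4, -7/6, -10/9, -2/7, 26/7}, Naturals0), ProductSet({-14/9, -5/4, -7/6, -10/9, 5/9, 26/7, 4*sqrt(3)}, {-10/9}))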